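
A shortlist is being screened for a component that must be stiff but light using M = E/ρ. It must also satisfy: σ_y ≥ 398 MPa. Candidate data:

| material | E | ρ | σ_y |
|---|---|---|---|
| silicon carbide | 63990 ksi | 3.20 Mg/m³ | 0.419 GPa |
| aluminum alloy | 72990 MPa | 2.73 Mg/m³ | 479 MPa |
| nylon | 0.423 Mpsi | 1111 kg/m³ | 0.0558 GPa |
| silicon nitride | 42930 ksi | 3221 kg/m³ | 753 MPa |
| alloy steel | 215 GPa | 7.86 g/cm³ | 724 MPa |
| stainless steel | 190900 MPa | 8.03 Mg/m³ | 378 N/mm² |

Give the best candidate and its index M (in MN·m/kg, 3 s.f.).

Screen on constraints: σ_y ≥ 398 MPa. Survivors: silicon carbide, aluminum alloy, silicon nitride, alloy steel.
After converting to SI:
  silicon carbide: E = 441.2 GPa, ρ = 3200 kg/m³
  aluminum alloy: E = 72.99 GPa, ρ = 2730 kg/m³
  silicon nitride: E = 296.0 GPa, ρ = 3221 kg/m³
  alloy steel: E = 215.0 GPa, ρ = 7860 kg/m³
  silicon carbide: M = 138 MN·m/kg
  silicon nitride: M = 91.9 MN·m/kg
  alloy steel: M = 27.4 MN·m/kg
  aluminum alloy: M = 26.7 MN·m/kg
Highest index: silicon carbide.

silicon carbide, M = 138 MN·m/kg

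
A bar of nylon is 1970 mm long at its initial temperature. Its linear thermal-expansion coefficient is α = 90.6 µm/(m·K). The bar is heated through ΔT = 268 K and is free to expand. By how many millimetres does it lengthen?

ΔL = α·L₀·ΔT = 90.6×10⁻⁶ × 1970 mm × 268.0 K = 47.8 mm.

47.8 mm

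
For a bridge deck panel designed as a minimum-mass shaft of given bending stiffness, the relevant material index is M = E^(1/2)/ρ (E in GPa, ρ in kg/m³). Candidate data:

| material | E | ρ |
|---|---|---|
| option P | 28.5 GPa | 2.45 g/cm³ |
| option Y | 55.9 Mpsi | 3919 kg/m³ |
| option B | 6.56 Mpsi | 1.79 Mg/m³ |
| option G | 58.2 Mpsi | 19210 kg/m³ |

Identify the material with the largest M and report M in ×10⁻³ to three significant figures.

Putting every candidate on a common basis:
  option P: E = 28.50 GPa, ρ = 2450 kg/m³
  option Y: E = 385.4 GPa, ρ = 3919 kg/m³
  option B: E = 45.23 GPa, ρ = 1790 kg/m³
  option G: E = 401.3 GPa, ρ = 19210 kg/m³
  option Y: M = 5.01×10⁻³
  option B: M = 3.76×10⁻³
  option P: M = 2.18×10⁻³
  option G: M = 1.04×10⁻³
Highest index: option Y.

option Y, M = 5.01×10⁻³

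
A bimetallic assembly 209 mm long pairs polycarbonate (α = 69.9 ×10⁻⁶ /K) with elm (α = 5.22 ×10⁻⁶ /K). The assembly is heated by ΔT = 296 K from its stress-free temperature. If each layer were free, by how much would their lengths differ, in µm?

Δα = |69.9 − 5.22|×10⁻⁶/K = 64.7×10⁻⁶/K.
ΔL_mismatch = Δα·L·ΔT = 64.7×10⁻⁶ × 209.0 mm × 296.0 K = 4000 µm.

4000 µm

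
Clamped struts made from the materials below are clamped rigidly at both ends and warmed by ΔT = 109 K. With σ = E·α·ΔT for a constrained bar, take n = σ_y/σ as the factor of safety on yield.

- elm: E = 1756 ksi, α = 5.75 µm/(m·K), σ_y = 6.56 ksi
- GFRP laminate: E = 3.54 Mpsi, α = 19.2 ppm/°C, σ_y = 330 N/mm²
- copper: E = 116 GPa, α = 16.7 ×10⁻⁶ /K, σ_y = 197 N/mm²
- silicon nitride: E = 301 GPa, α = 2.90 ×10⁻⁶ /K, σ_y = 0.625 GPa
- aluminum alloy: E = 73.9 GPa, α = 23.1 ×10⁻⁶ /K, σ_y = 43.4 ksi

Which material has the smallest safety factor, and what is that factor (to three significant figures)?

copper, n = 0.933

Converting E to GPa, α to ×10⁻⁶/K, σ_y to MPa, then σ and n for each:
  elm: E = 12.11, α = 5.75, σ_y = 45.23 → σ = 7.59 MPa, n = 5.96
  GFRP laminate: E = 24.41, α = 19.2, σ_y = 330.0 → σ = 51.1 MPa, n = 6.46
  copper: E = 116.0, α = 16.7, σ_y = 197.0 → σ = 211 MPa, n = 0.933
  silicon nitride: E = 301.0, α = 2.90, σ_y = 625.0 → σ = 95.1 MPa, n = 6.57
  aluminum alloy: E = 73.90, α = 23.1, σ_y = 299.2 → σ = 186 MPa, n = 1.61
The minimum is copper at n = 0.933.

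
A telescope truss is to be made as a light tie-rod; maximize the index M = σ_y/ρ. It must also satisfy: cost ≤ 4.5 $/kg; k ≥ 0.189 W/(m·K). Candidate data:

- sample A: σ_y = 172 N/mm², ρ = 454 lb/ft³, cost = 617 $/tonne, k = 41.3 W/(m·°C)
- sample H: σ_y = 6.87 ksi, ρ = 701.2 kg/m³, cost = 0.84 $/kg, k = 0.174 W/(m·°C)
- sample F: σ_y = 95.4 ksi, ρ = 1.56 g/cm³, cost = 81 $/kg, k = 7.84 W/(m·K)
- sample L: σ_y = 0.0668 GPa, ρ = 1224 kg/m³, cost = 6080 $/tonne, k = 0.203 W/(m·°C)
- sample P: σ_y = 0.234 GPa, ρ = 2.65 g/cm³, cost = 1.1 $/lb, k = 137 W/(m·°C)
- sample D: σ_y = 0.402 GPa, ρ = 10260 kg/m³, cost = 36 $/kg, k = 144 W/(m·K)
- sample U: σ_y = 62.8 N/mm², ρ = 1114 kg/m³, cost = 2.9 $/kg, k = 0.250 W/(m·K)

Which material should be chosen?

Screen on constraints: cost ≤ 4.5 $/kg; k ≥ 0.189 W/(m·K). Survivors: sample A, sample P, sample U.
Putting every candidate on a common basis:
  sample A: σ_y = 172.0 MPa, ρ = 7272 kg/m³
  sample P: σ_y = 234.0 MPa, ρ = 2650 kg/m³
  sample U: σ_y = 62.80 MPa, ρ = 1114 kg/m³
  sample P: M = 88.3 kN·m/kg
  sample U: M = 56.4 kN·m/kg
  sample A: M = 23.7 kN·m/kg
Highest index: sample P.

sample P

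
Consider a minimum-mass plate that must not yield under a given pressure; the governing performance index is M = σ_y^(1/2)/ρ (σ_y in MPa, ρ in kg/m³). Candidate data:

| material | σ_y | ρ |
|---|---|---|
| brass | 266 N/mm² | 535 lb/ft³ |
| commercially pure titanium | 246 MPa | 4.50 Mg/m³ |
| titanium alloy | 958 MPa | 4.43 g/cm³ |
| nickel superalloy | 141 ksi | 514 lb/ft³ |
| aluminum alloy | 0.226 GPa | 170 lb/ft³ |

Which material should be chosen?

Putting every candidate on a common basis:
  brass: σ_y = 266.0 MPa, ρ = 8570 kg/m³
  commercially pure titanium: σ_y = 246.0 MPa, ρ = 4500 kg/m³
  titanium alloy: σ_y = 958.0 MPa, ρ = 4430 kg/m³
  nickel superalloy: σ_y = 972.2 MPa, ρ = 8233 kg/m³
  aluminum alloy: σ_y = 226.0 MPa, ρ = 2723 kg/m³
  titanium alloy: M = 6.99×10⁻³
  aluminum alloy: M = 5.52×10⁻³
  nickel superalloy: M = 3.79×10⁻³
  commercially pure titanium: M = 3.49×10⁻³
  brass: M = 1.90×10⁻³
The maximum is for titanium alloy.

titanium alloy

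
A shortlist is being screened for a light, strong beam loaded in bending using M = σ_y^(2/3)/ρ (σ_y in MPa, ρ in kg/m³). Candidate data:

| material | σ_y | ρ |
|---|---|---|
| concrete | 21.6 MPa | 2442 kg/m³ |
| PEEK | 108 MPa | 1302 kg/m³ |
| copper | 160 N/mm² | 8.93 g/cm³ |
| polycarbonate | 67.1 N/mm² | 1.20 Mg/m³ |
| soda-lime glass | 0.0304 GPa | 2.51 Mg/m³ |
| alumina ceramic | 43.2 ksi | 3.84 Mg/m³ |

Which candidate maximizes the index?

PEEK

Convert each candidate to consistent units, then evaluate M:
  concrete: σ_y = 21.60 MPa, ρ = 2442 kg/m³
  PEEK: σ_y = 108.0 MPa, ρ = 1302 kg/m³
  copper: σ_y = 160.0 MPa, ρ = 8930 kg/m³
  polycarbonate: σ_y = 67.10 MPa, ρ = 1200 kg/m³
  soda-lime glass: σ_y = 30.40 MPa, ρ = 2510 kg/m³
  alumina ceramic: σ_y = 297.9 MPa, ρ = 3840 kg/m³
  PEEK: M = 17.4×10⁻³
  polycarbonate: M = 13.8×10⁻³
  alumina ceramic: M = 11.6×10⁻³
  soda-lime glass: M = 3.88×10⁻³
  copper: M = 3.30×10⁻³
  concrete: M = 3.18×10⁻³
Highest index: PEEK.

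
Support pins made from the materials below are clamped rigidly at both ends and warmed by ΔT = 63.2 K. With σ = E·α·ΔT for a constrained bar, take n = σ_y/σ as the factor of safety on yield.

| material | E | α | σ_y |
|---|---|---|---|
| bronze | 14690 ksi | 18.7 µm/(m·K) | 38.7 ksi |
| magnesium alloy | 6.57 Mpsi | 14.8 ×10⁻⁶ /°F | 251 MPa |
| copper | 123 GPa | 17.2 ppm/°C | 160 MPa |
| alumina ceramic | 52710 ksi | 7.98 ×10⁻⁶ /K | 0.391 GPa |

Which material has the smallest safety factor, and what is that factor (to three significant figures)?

In consistent units (E in GPa, α in ×10⁻⁶/K, σ_y in MPa):
  bronze: E = 101.3, α = 18.7, σ_y = 266.8 → σ = 120 MPa, n = 2.23
  magnesium alloy: E = 45.30, α = 26.6, σ_y = 251.0 → σ = 76.3 MPa, n = 3.29
  copper: E = 123.0, α = 17.2, σ_y = 160.0 → σ = 134 MPa, n = 1.20
  alumina ceramic: E = 363.4, α = 7.98, σ_y = 391.0 → σ = 183 MPa, n = 2.13
Copper has the lowest safety factor, n = 1.20.

copper, n = 1.20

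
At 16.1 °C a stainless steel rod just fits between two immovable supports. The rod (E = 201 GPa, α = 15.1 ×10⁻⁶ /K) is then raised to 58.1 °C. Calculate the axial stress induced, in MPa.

127 MPa

ΔT = 42.00 K. Constrained thermal stress σ = E·α·ΔT = 201.0×10³ MPa × 15.1×10⁻⁶ × 42.00 = 127 MPa (compressive).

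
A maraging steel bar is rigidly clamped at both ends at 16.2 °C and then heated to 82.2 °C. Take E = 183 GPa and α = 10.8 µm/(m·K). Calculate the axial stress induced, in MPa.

130 MPa

ΔT = 66.00 K. Constrained thermal stress σ = E·α·ΔT = 183.0×10³ MPa × 10.8×10⁻⁶ × 66.00 = 130 MPa (compressive).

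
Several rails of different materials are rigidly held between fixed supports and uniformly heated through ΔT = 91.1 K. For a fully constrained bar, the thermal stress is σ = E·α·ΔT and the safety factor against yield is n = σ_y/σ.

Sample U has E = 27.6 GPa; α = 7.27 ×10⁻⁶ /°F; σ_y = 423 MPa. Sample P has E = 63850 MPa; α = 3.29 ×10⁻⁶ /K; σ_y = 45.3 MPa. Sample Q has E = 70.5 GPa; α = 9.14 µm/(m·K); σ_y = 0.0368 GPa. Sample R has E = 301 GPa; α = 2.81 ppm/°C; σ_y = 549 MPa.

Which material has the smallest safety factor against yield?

sample Q

Per material, after unit conversion:
  sample U: E = 27.60, α = 13.1, σ_y = 423.0 → σ = 32.9 MPa, n = 12.9
  sample P: E = 63.85, α = 3.29, σ_y = 45.30 → σ = 19.1 MPa, n = 2.37
  sample Q: E = 70.50, α = 9.14, σ_y = 36.80 → σ = 58.7 MPa, n = 0.627
  sample R: E = 301.0, α = 2.81, σ_y = 549.0 → σ = 77.1 MPa, n = 7.12
Smallest n: sample Q with n = 0.627.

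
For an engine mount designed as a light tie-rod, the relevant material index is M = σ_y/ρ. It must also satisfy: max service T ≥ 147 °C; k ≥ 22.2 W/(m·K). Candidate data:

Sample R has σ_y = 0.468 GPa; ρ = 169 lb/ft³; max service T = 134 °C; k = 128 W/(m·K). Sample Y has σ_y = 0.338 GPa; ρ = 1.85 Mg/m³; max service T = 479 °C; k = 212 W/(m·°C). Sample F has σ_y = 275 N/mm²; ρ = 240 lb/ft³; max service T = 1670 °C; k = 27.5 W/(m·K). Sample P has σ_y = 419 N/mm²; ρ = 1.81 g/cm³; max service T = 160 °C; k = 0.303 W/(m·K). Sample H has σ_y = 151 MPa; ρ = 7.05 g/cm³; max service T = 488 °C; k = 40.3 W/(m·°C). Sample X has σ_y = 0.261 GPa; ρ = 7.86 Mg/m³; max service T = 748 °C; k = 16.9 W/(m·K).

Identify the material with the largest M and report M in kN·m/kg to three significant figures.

sample Y, M = 183 kN·m/kg

Screen on constraints: max service T ≥ 147 °C; k ≥ 22.2 W/(m·K). Survivors: sample Y, sample F, sample H.
Putting every candidate on a common basis:
  sample Y: σ_y = 338.0 MPa, ρ = 1850 kg/m³
  sample F: σ_y = 275.0 MPa, ρ = 3844 kg/m³
  sample H: σ_y = 151.0 MPa, ρ = 7050 kg/m³
  sample Y: M = 183 kN·m/kg
  sample F: M = 71.5 kN·m/kg
  sample H: M = 21.4 kN·m/kg
The maximum is for sample Y.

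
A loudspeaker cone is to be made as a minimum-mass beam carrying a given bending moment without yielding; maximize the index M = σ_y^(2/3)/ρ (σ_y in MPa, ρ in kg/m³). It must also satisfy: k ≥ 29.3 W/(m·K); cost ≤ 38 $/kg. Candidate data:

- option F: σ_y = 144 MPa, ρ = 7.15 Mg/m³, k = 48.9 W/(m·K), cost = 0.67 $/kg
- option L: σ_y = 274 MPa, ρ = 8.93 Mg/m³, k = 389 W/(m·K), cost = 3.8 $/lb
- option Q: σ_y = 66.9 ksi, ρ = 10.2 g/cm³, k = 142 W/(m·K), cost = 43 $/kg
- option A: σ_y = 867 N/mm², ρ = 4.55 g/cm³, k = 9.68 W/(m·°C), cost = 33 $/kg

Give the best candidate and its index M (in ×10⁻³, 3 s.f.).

Screen on constraints: k ≥ 29.3 W/(m·K); cost ≤ 38 $/kg. Survivors: option F, option L.
In SI units:
  option F: σ_y = 144.0 MPa, ρ = 7150 kg/m³
  option L: σ_y = 274.0 MPa, ρ = 8930 kg/m³
  option L: M = 4.72×10⁻³
  option F: M = 3.84×10⁻³
Option L ranks first.

option L, M = 4.72×10⁻³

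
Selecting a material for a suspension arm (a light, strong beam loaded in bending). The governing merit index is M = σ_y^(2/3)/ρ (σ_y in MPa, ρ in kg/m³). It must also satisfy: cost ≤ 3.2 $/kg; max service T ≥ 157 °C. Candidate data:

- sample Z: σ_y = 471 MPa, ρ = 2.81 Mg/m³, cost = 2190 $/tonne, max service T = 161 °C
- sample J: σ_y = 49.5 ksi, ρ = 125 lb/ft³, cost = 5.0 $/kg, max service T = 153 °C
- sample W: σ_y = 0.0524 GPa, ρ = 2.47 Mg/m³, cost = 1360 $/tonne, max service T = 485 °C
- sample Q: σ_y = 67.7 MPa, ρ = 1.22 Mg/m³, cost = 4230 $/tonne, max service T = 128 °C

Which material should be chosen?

sample Z

Screen on constraints: cost ≤ 3.2 $/kg; max service T ≥ 157 °C. Survivors: sample Z, sample W.
Convert each candidate to consistent units, then evaluate M:
  sample Z: σ_y = 471.0 MPa, ρ = 2810 kg/m³
  sample W: σ_y = 52.40 MPa, ρ = 2470 kg/m³
  sample Z: M = 21.5×10⁻³
  sample W: M = 5.67×10⁻³
The maximum is for sample Z.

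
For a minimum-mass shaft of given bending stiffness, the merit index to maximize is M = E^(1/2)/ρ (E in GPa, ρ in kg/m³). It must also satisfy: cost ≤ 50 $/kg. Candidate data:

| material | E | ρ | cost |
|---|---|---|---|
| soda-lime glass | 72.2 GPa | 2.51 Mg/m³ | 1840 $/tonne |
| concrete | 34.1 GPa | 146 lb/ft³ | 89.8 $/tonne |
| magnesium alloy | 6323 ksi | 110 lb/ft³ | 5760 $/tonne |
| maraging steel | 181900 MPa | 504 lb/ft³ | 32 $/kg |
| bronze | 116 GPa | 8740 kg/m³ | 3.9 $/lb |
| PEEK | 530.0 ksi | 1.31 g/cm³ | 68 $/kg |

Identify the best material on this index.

magnesium alloy

Screen on constraints: cost ≤ 50 $/kg. Survivors: soda-lime glass, concrete, magnesium alloy, maraging steel, bronze.
Putting every candidate on a common basis:
  soda-lime glass: E = 72.20 GPa, ρ = 2510 kg/m³
  concrete: E = 34.10 GPa, ρ = 2339 kg/m³
  magnesium alloy: E = 43.60 GPa, ρ = 1762 kg/m³
  maraging steel: E = 181.9 GPa, ρ = 8073 kg/m³
  bronze: E = 116.0 GPa, ρ = 8740 kg/m³
  magnesium alloy: M = 3.75×10⁻³
  soda-lime glass: M = 3.39×10⁻³
  concrete: M = 2.50×10⁻³
  maraging steel: M = 1.67×10⁻³
  bronze: M = 1.23×10⁻³
Highest index: magnesium alloy.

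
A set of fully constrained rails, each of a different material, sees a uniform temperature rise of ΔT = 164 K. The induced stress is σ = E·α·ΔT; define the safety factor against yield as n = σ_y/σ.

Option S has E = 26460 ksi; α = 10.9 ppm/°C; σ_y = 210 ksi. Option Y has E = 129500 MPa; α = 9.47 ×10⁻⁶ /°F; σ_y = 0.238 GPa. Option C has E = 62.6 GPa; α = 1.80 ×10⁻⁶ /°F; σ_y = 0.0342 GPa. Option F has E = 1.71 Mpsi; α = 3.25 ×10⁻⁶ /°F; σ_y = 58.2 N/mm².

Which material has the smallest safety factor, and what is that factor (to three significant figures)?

Per material, after unit conversion:
  option S: E = 182.4, α = 10.9, σ_y = 1448 → σ = 326 MPa, n = 4.44
  option Y: E = 129.5, α = 17.0, σ_y = 238.0 → σ = 362 MPa, n = 0.657
  option C: E = 62.60, α = 3.24, σ_y = 34.20 → σ = 33.3 MPa, n = 1.03
  option F: E = 11.79, α = 5.85, σ_y = 58.20 → σ = 11.3 MPa, n = 5.15
Option Y has the lowest safety factor, n = 0.657.

option Y, n = 0.657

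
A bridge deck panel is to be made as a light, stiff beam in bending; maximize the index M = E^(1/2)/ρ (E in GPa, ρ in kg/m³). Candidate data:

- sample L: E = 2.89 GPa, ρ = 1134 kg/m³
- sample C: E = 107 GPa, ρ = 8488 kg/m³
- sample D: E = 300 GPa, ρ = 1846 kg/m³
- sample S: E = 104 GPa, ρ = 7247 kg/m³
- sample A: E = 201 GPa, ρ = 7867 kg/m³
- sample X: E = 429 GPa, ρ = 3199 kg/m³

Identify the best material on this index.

Computing M directly (units already consistent):
  sample D: M = 9.38×10⁻³
  sample X: M = 6.47×10⁻³
  sample A: M = 1.80×10⁻³
  sample L: M = 1.50×10⁻³
  sample S: M = 1.41×10⁻³
  sample C: M = 1.22×10⁻³
The maximum is for sample D.

sample D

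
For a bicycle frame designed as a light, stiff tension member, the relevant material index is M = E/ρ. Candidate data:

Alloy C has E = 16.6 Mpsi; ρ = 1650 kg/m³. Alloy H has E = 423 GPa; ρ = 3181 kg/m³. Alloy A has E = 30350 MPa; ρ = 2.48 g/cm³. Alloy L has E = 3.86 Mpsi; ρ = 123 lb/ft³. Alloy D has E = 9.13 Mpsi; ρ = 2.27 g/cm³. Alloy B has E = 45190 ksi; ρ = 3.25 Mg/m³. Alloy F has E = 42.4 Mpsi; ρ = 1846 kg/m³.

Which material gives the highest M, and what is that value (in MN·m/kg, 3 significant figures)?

Convert each candidate to consistent units, then evaluate M:
  alloy C: E = 114.5 GPa, ρ = 1650 kg/m³
  alloy H: E = 423.0 GPa, ρ = 3181 kg/m³
  alloy A: E = 30.35 GPa, ρ = 2480 kg/m³
  alloy L: E = 26.61 GPa, ρ = 1970 kg/m³
  alloy D: E = 62.95 GPa, ρ = 2270 kg/m³
  alloy B: E = 311.6 GPa, ρ = 3250 kg/m³
  alloy F: E = 292.3 GPa, ρ = 1846 kg/m³
  alloy F: M = 158 MN·m/kg
  alloy H: M = 133 MN·m/kg
  alloy B: M = 95.9 MN·m/kg
  alloy C: M = 69.4 MN·m/kg
  alloy D: M = 27.7 MN·m/kg
  alloy L: M = 13.5 MN·m/kg
  alloy A: M = 12.2 MN·m/kg
The maximum is for alloy F.

alloy F, M = 158 MN·m/kg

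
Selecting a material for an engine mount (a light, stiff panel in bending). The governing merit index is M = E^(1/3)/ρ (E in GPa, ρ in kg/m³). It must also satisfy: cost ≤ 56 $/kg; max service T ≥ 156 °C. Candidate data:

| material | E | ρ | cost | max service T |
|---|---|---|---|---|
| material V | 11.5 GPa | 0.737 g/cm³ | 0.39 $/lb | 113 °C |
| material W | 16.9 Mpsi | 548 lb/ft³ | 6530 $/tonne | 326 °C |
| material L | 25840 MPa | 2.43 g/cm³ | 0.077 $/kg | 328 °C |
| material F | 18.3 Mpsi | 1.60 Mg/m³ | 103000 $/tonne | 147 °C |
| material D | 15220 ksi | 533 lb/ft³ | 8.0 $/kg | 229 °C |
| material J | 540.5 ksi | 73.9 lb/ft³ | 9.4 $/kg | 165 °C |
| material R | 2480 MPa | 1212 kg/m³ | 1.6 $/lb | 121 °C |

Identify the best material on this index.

material J

Screen on constraints: cost ≤ 56 $/kg; max service T ≥ 156 °C. Survivors: material W, material L, material D, material J.
Convert each candidate to consistent units, then evaluate M:
  material W: E = 116.5 GPa, ρ = 8778 kg/m³
  material L: E = 25.84 GPa, ρ = 2430 kg/m³
  material D: E = 104.9 GPa, ρ = 8538 kg/m³
  material J: E = 3.727 GPa, ρ = 1184 kg/m³
  material J: M = 1.31×10⁻³
  material L: M = 1.22×10⁻³
  material W: M = 0.556×10⁻³
  material D: M = 0.552×10⁻³
Material J has the largest M.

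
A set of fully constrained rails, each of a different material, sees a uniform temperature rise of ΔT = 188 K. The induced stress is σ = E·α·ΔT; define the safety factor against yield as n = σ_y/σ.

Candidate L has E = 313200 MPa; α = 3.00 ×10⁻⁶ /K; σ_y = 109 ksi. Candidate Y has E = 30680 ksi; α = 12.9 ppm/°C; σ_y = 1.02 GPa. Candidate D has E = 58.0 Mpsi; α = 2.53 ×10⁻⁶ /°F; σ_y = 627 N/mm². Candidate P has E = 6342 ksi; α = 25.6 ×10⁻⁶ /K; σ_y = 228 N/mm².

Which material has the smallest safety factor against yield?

With everything in SI (GPa, ×10⁻⁶/K, MPa):
  candidate L: E = 313.2, α = 3.00, σ_y = 751.5 → σ = 177 MPa, n = 4.25
  candidate Y: E = 211.5, α = 12.9, σ_y = 1020 → σ = 513 MPa, n = 1.99
  candidate D: E = 399.9, α = 4.55, σ_y = 627.0 → σ = 342 MPa, n = 1.83
  candidate P: E = 43.73, α = 25.6, σ_y = 228.0 → σ = 210 MPa, n = 1.08
Smallest n: candidate P with n = 1.08.

candidate P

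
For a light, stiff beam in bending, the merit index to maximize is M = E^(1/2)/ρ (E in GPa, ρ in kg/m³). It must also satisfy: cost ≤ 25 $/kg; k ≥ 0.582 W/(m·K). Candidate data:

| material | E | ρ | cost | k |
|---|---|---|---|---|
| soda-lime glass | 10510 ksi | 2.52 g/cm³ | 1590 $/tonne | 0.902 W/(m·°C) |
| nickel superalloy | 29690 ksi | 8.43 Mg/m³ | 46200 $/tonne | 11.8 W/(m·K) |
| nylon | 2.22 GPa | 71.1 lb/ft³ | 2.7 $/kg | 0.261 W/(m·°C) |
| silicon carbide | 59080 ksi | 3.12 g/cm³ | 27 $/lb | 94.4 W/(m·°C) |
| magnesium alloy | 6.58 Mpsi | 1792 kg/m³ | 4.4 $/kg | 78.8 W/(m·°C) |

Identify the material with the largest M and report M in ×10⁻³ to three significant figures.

Screen on constraints: cost ≤ 25 $/kg; k ≥ 0.582 W/(m·K). Survivors: soda-lime glass, magnesium alloy.
After converting to SI:
  soda-lime glass: E = 72.46 GPa, ρ = 2520 kg/m³
  magnesium alloy: E = 45.37 GPa, ρ = 1792 kg/m³
  magnesium alloy: M = 3.76×10⁻³
  soda-lime glass: M = 3.38×10⁻³
Magnesium alloy ranks first.

magnesium alloy, M = 3.76×10⁻³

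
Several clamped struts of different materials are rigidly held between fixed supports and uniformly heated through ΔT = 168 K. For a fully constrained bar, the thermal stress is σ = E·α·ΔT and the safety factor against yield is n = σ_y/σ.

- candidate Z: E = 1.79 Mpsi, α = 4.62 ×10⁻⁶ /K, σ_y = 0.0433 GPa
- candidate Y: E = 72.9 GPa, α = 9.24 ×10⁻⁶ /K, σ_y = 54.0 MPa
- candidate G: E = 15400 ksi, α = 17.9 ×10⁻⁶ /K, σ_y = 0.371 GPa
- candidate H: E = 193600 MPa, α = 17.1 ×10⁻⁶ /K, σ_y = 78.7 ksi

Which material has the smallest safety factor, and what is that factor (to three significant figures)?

candidate Y, n = 0.477

In consistent units (E in GPa, α in ×10⁻⁶/K, σ_y in MPa):
  candidate Z: E = 12.34, α = 4.62, σ_y = 43.30 → σ = 9.58 MPa, n = 4.52
  candidate Y: E = 72.90, α = 9.24, σ_y = 54.00 → σ = 113 MPa, n = 0.477
  candidate G: E = 106.2, α = 17.9, σ_y = 371.0 → σ = 319 MPa, n = 1.16
  candidate H: E = 193.6, α = 17.1, σ_y = 542.6 → σ = 556 MPa, n = 0.976
Candidate Y has the lowest safety factor, n = 0.477.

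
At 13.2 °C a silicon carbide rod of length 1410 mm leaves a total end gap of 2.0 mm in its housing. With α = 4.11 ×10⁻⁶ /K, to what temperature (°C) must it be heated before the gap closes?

358 °C

α·L₀·ΔT = 2.0 mm ⇒ ΔT = 2.0 / (4.11×10⁻⁶ × 1410.0) = 345.1 K.
T = 13.2 + 345.1 = 358.3 °C.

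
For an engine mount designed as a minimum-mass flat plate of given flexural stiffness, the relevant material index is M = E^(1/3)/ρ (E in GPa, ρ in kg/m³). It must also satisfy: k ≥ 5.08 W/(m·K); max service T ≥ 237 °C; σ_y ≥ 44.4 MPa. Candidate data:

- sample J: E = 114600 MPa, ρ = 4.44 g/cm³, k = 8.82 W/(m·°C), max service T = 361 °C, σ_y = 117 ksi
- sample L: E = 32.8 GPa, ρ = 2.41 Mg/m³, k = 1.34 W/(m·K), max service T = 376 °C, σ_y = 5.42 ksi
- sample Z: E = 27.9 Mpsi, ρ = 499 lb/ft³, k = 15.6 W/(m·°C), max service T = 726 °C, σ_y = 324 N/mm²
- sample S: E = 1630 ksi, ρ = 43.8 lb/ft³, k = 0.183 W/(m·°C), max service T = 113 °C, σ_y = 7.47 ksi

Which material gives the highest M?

sample J

Screen on constraints: k ≥ 5.08 W/(m·K); max service T ≥ 237 °C; σ_y ≥ 44.4 MPa. Survivors: sample J, sample Z.
Convert each candidate to consistent units, then evaluate M:
  sample J: E = 114.6 GPa, ρ = 4440 kg/m³
  sample Z: E = 192.4 GPa, ρ = 7993 kg/m³
  sample J: M = 1.09×10⁻³
  sample Z: M = 0.722×10⁻³
Sample J has the largest M.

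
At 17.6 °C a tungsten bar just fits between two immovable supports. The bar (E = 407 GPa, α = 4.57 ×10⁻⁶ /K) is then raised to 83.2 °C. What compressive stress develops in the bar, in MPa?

122 MPa

ΔT = 65.60 K. Constrained thermal stress σ = E·α·ΔT = 407.0×10³ MPa × 4.57×10⁻⁶ × 65.60 = 122 MPa (compressive).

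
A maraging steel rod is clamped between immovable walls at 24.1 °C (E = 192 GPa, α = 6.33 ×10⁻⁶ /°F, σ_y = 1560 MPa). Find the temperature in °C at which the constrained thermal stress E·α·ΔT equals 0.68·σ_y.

α = 6.33×10⁻⁶/°F × 9/5 = 11.4×10⁻⁶/K.
E·α·ΔT = 1061 MPa ⇒ ΔT = 1061 / (192.0×10³ × 11.4×10⁻⁶) = 484.9 K.
T = 24.1 + 484.9 = 509.0 °C.

509 °C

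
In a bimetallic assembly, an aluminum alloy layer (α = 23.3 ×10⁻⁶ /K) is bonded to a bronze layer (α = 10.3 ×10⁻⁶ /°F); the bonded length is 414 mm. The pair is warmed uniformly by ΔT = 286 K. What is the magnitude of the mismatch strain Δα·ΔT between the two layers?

bronze: α = 10.3×10⁻⁶/°F × 9/5 = 18.5×10⁻⁶/K.
Δα = |23.3 − 18.5|×10⁻⁶/K = 4.76×10⁻⁶/K.
Mismatch strain = Δα·ΔT = 4.76×10⁻⁶ × 286.0 = 1.36×10⁻³.

1.36×10⁻³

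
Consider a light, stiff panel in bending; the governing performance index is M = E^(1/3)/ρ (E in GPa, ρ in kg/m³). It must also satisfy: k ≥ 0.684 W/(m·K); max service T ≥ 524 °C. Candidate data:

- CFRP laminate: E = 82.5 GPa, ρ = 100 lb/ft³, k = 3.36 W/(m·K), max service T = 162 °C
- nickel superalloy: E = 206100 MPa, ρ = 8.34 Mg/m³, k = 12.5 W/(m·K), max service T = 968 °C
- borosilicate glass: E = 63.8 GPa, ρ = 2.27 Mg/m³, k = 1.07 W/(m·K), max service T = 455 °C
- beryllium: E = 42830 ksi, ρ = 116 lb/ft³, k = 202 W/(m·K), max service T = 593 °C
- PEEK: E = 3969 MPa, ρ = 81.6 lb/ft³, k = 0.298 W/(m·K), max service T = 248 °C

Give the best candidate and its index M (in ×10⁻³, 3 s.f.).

Screen on constraints: k ≥ 0.684 W/(m·K); max service T ≥ 524 °C. Survivors: nickel superalloy, beryllium.
After converting to SI:
  nickel superalloy: E = 206.1 GPa, ρ = 8340 kg/m³
  beryllium: E = 295.3 GPa, ρ = 1858 kg/m³
  beryllium: M = 3.58×10⁻³
  nickel superalloy: M = 0.708×10⁻³
The maximum is for beryllium.

beryllium, M = 3.58×10⁻³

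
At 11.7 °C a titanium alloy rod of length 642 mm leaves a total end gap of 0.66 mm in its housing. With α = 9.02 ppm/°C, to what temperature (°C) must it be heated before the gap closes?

α·L₀·ΔT = 0.66 mm ⇒ ΔT = 0.66 / (9.02×10⁻⁶ × 642.0) = 114.0 K.
T = 11.7 + 114.0 = 125.7 °C.

126 °C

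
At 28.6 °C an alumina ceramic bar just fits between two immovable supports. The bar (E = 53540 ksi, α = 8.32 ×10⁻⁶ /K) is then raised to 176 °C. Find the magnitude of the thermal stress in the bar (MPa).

453 MPa

E = 53540 ksi = 369.1 GPa.
ΔT = 147.4 K. Constrained thermal stress σ = E·α·ΔT = 369.1×10³ MPa × 8.32×10⁻⁶ × 147.4 = 453 MPa (compressive).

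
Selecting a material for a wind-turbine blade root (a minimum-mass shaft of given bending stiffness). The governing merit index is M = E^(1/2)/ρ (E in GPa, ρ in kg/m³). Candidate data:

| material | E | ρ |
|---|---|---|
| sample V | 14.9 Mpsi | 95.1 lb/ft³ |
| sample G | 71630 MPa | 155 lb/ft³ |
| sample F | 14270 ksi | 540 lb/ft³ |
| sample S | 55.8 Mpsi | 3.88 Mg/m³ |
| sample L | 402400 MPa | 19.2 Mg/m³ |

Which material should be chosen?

Normalizing units and computing the index:
  sample V: E = 102.7 GPa, ρ = 1523 kg/m³
  sample G: E = 71.63 GPa, ρ = 2483 kg/m³
  sample F: E = 98.39 GPa, ρ = 8650 kg/m³
  sample S: E = 384.7 GPa, ρ = 3880 kg/m³
  sample L: E = 402.4 GPa, ρ = 19200 kg/m³
  sample V: M = 6.65×10⁻³
  sample S: M = 5.06×10⁻³
  sample G: M = 3.41×10⁻³
  sample F: M = 1.15×10⁻³
  sample L: M = 1.04×10⁻³
Sample V ranks first.

sample V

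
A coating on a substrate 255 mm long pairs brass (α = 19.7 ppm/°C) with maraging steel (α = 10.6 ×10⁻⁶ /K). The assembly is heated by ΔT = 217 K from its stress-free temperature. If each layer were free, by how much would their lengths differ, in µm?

504 µm

Δα = |19.7 − 10.6|×10⁻⁶/K = 9.10×10⁻⁶/K.
ΔL_mismatch = Δα·L·ΔT = 9.10×10⁻⁶ × 255.0 mm × 217.0 K = 504 µm.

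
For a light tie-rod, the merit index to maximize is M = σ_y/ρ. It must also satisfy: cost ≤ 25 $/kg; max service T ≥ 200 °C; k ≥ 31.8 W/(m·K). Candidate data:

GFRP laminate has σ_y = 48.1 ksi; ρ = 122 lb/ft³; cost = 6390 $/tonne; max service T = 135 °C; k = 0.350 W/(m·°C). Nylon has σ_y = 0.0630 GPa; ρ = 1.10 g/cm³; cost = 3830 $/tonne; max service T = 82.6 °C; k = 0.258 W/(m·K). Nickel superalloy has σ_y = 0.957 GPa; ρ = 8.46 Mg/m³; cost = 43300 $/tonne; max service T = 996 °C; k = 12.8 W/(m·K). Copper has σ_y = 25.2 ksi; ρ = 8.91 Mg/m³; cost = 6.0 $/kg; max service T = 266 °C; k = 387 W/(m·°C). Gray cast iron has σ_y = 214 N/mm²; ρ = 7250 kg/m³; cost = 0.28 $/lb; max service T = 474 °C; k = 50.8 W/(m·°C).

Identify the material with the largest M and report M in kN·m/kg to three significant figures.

Screen on constraints: cost ≤ 25 $/kg; max service T ≥ 200 °C; k ≥ 31.8 W/(m·K). Survivors: copper, gray cast iron.
Convert each candidate to consistent units, then evaluate M:
  copper: σ_y = 173.7 MPa, ρ = 8910 kg/m³
  gray cast iron: σ_y = 214.0 MPa, ρ = 7250 kg/m³
  gray cast iron: M = 29.5 kN·m/kg
  copper: M = 19.5 kN·m/kg
Gray cast iron has the largest M.

gray cast iron, M = 29.5 kN·m/kg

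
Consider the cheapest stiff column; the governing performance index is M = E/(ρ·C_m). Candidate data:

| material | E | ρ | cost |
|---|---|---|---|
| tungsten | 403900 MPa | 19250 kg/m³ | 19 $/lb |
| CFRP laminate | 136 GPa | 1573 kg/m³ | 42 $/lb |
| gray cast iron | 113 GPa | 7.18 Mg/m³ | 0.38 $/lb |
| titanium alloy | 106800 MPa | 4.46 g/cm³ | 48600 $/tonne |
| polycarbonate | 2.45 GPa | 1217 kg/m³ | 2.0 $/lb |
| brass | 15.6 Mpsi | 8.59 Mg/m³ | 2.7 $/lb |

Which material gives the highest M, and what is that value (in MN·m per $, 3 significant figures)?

gray cast iron, M = 18.8 MN·m per $

Convert each candidate to consistent units, then evaluate M:
  tungsten: E = 403.9 GPa, ρ = 19250 kg/m³, cost = 41.89 $/kg
  CFRP laminate: E = 136.0 GPa, ρ = 1573 kg/m³, cost = 92.59 $/kg
  gray cast iron: E = 113.0 GPa, ρ = 7180 kg/m³, cost = 0.8377 $/kg
  titanium alloy: E = 106.8 GPa, ρ = 4460 kg/m³, cost = 48.60 $/kg
  polycarbonate: E = 2.450 GPa, ρ = 1217 kg/m³, cost = 4.409 $/kg
  brass: E = 107.6 GPa, ρ = 8590 kg/m³, cost = 5.952 $/kg
  gray cast iron: M = 18.8 MN·m per $
  brass: M = 2.10 MN·m per $
  CFRP laminate: M = 0.934 MN·m per $
  tungsten: M = 0.501 MN·m per $
  titanium alloy: M = 0.493 MN·m per $
  polycarbonate: M = 0.457 MN·m per $
The maximum is for gray cast iron.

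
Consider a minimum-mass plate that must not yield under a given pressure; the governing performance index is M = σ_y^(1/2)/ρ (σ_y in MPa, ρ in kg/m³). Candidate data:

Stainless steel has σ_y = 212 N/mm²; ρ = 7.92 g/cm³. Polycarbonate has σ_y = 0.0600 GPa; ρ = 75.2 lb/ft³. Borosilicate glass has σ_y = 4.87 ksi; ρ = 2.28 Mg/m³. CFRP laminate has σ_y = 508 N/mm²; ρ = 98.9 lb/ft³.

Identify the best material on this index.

CFRP laminate

Normalizing units and computing the index:
  stainless steel: σ_y = 212.0 MPa, ρ = 7920 kg/m³
  polycarbonate: σ_y = 60.00 MPa, ρ = 1205 kg/m³
  borosilicate glass: σ_y = 33.58 MPa, ρ = 2280 kg/m³
  CFRP laminate: σ_y = 508.0 MPa, ρ = 1584 kg/m³
  CFRP laminate: M = 14.2×10⁻³
  polycarbonate: M = 6.43×10⁻³
  borosilicate glass: M = 2.54×10⁻³
  stainless steel: M = 1.84×10⁻³
CFRP laminate has the largest M.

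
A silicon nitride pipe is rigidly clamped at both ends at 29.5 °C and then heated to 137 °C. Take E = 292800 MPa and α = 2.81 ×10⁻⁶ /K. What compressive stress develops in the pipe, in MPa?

E = 292800 MPa = 292.8 GPa.
ΔT = 107.5 K. Constrained thermal stress σ = E·α·ΔT = 292.8×10³ MPa × 2.81×10⁻⁶ × 107.5 = 88.4 MPa (compressive).

88.4 MPa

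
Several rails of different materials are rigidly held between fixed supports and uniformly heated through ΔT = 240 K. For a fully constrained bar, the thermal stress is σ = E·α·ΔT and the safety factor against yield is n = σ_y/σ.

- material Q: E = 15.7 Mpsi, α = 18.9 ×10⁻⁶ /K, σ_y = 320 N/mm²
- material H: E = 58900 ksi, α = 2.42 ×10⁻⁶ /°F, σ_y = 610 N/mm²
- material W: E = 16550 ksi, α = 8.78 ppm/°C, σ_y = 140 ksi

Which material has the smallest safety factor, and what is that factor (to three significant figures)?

material Q, n = 0.652

Converting E to GPa, α to ×10⁻⁶/K, σ_y to MPa, then σ and n for each:
  material Q: E = 108.2, α = 18.9, σ_y = 320.0 → σ = 491 MPa, n = 0.652
  material H: E = 406.1, α = 4.36, σ_y = 610.0 → σ = 425 MPa, n = 1.44
  material W: E = 114.1, α = 8.78, σ_y = 965.3 → σ = 240 MPa, n = 4.01
The minimum is material Q at n = 0.652.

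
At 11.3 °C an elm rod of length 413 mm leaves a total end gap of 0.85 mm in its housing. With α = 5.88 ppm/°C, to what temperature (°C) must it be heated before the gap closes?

α·L₀·ΔT = 0.85 mm ⇒ ΔT = 0.85 / (5.88×10⁻⁶ × 413.0) = 350.0 K.
T = 11.3 + 350.0 = 361.3 °C.

361 °C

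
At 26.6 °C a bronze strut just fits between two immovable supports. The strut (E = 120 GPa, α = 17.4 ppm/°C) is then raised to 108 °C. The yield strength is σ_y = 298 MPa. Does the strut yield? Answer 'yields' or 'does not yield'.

ΔT = 81.40 K. Constrained thermal stress σ = E·α·ΔT = 120.0×10³ MPa × 17.4×10⁻⁶ × 81.40 = 170 MPa (compressive).
Compare to σ_y = 298 MPa: σ < σ_y, so it does not yield.

does not yield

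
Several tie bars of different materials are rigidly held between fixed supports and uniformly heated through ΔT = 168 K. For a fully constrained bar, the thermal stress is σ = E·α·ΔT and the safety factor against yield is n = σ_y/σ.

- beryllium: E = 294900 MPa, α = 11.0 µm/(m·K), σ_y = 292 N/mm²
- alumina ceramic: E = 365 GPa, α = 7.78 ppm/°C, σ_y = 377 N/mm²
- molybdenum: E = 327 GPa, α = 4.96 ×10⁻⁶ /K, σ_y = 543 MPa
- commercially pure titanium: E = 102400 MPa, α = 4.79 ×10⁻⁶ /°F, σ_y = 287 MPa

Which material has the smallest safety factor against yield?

beryllium

In consistent units (E in GPa, α in ×10⁻⁶/K, σ_y in MPa):
  beryllium: E = 294.9, α = 11.0, σ_y = 292.0 → σ = 545 MPa, n = 0.536
  alumina ceramic: E = 365.0, α = 7.78, σ_y = 377.0 → σ = 477 MPa, n = 0.790
  molybdenum: E = 327.0, α = 4.96, σ_y = 543.0 → σ = 272 MPa, n = 1.99
  commercially pure titanium: E = 102.4, α = 8.62, σ_y = 287.0 → σ = 148 MPa, n = 1.93
Beryllium has the lowest safety factor, n = 0.536.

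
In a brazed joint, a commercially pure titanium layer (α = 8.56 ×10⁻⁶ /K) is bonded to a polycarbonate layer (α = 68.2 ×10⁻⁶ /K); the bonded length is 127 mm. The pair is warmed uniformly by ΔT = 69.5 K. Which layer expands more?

α(commercially pure titanium) = 8.56×10⁻⁶/K vs α(polycarbonate) = 68.2×10⁻⁶/K.
Higher α expands more for the same ΔT: polycarbonate.

polycarbonate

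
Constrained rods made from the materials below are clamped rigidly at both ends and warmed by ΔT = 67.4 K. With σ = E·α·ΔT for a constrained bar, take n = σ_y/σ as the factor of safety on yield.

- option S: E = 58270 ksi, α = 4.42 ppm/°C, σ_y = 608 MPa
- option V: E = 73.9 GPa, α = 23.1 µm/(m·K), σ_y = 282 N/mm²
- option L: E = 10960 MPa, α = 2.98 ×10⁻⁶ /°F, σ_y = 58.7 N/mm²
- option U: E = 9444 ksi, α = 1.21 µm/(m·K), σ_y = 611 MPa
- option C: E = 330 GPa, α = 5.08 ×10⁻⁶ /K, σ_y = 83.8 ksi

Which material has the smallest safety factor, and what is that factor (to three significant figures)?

In consistent units (E in GPa, α in ×10⁻⁶/K, σ_y in MPa):
  option S: E = 401.8, α = 4.42, σ_y = 608.0 → σ = 120 MPa, n = 5.08
  option V: E = 73.90, α = 23.1, σ_y = 282.0 → σ = 115 MPa, n = 2.45
  option L: E = 10.96, α = 5.36, σ_y = 58.70 → σ = 3.96 MPa, n = 14.8
  option U: E = 65.11, α = 1.21, σ_y = 611.0 → σ = 5.31 MPa, n = 115
  option C: E = 330.0, α = 5.08, σ_y = 577.8 → σ = 113 MPa, n = 5.11
The minimum is option V at n = 2.45.

option V, n = 2.45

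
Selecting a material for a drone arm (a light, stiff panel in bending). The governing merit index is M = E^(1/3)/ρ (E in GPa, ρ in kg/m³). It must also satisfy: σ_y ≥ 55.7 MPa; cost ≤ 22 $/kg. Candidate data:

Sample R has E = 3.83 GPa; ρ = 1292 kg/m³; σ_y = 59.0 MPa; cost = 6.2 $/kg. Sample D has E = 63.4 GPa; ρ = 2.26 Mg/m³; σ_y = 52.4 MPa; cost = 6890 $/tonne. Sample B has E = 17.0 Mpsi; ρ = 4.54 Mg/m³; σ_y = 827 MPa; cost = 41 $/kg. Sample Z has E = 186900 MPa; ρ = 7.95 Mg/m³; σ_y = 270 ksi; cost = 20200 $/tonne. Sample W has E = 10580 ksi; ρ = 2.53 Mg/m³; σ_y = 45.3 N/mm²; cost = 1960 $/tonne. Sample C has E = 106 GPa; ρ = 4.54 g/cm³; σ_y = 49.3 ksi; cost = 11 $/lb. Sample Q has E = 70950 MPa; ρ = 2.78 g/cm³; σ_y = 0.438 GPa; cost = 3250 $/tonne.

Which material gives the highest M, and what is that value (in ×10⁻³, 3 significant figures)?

Screen on constraints: σ_y ≥ 55.7 MPa; cost ≤ 22 $/kg. Survivors: sample R, sample Z, sample Q.
Normalizing units and computing the index:
  sample R: E = 3.830 GPa, ρ = 1292 kg/m³
  sample Z: E = 186.9 GPa, ρ = 7950 kg/m³
  sample Q: E = 70.95 GPa, ρ = 2780 kg/m³
  sample Q: M = 1.49×10⁻³
  sample R: M = 1.21×10⁻³
  sample Z: M = 0.719×10⁻³
Sample Q has the largest M.

sample Q, M = 1.49×10⁻³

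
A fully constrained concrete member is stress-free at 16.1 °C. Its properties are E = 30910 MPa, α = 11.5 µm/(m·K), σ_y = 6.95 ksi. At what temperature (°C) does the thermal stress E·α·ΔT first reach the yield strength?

151 °C

E = 30910 MPa = 30.91 GPa.
σ_y = 6.95 ksi = 47.92 MPa.
E·α·ΔT = 47.92 MPa ⇒ ΔT = 47.92 / (30.91×10³ × 11.5×10⁻⁶) = 134.8 K.
T = 16.1 + 134.8 = 150.9 °C.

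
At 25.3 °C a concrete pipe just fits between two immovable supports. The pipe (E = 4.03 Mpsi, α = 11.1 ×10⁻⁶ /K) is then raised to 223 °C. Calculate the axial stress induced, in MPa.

61.0 MPa

E = 4.03 Mpsi = 27.79 GPa.
ΔT = 197.7 K. Constrained thermal stress σ = E·α·ΔT = 27.79×10³ MPa × 11.1×10⁻⁶ × 197.7 = 61.0 MPa (compressive).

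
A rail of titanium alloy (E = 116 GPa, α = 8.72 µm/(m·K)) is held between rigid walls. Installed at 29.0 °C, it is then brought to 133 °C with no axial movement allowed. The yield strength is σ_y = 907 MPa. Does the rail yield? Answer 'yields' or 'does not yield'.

does not yield

ΔT = 104.0 K. Constrained thermal stress σ = E·α·ΔT = 116.0×10³ MPa × 8.72×10⁻⁶ × 104.0 = 105 MPa (compressive).
Compare to σ_y = 907 MPa: σ < σ_y, so it does not yield.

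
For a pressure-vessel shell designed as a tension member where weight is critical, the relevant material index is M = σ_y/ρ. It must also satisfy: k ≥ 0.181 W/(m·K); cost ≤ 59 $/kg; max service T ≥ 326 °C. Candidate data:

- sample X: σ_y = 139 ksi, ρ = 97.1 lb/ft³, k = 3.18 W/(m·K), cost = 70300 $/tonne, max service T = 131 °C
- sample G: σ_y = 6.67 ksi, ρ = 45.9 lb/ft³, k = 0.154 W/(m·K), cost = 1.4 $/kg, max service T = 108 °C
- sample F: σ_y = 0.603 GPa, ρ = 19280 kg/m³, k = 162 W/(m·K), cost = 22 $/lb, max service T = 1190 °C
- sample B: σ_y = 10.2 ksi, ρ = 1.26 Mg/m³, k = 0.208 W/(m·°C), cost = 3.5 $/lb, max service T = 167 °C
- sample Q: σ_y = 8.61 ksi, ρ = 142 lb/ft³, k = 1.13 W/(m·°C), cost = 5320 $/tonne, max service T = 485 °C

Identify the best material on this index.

Screen on constraints: k ≥ 0.181 W/(m·K); cost ≤ 59 $/kg; max service T ≥ 326 °C. Survivors: sample F, sample Q.
Putting every candidate on a common basis:
  sample F: σ_y = 603.0 MPa, ρ = 19280 kg/m³
  sample Q: σ_y = 59.36 MPa, ρ = 2275 kg/m³
  sample F: M = 31.3 kN·m/kg
  sample Q: M = 26.1 kN·m/kg
The maximum is for sample F.

sample F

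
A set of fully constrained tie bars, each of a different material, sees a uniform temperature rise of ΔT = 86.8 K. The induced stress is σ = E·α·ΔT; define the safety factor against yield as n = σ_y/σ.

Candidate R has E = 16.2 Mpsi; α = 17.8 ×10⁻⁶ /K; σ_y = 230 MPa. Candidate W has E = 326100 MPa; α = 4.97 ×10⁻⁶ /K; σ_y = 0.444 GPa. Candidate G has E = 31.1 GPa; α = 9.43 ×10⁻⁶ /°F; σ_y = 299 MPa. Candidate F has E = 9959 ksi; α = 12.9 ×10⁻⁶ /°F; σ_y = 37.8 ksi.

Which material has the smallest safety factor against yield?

candidate R

In consistent units (E in GPa, α in ×10⁻⁶/K, σ_y in MPa):
  candidate R: E = 111.7, α = 17.8, σ_y = 230.0 → σ = 173 MPa, n = 1.33
  candidate W: E = 326.1, α = 4.97, σ_y = 444.0 → σ = 141 MPa, n = 3.16
  candidate G: E = 31.10, α = 17.0, σ_y = 299.0 → σ = 45.8 MPa, n = 6.53
  candidate F: E = 68.66, α = 23.2, σ_y = 260.6 → σ = 138 MPa, n = 1.88
Smallest n: candidate R with n = 1.33.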